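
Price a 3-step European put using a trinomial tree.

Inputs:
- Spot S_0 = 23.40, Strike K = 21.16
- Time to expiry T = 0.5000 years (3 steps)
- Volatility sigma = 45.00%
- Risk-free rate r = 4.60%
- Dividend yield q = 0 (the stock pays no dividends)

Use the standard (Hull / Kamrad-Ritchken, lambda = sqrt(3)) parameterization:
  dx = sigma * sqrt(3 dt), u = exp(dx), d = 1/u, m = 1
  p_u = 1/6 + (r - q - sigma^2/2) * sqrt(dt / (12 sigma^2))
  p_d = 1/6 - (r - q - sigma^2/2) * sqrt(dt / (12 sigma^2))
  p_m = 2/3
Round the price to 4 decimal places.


dt = T/N = 0.166667; dx = sigma*sqrt(3*dt) = 0.318198
u = exp(dx) = 1.374648; d = 1/u = 0.727459
p_u = 0.152197, p_m = 0.666667, p_d = 0.181136
Discount per step: exp(-r*dt) = 0.992363
Stock lattice S(k, j) with j the centered position index:
  k=0: S(0,+0) = 23.4000
  k=1: S(1,-1) = 17.0225; S(1,+0) = 23.4000; S(1,+1) = 32.1668
  k=2: S(2,-2) = 12.3832; S(2,-1) = 17.0225; S(2,+0) = 23.4000; S(2,+1) = 32.1668; S(2,+2) = 44.2180
  k=3: S(3,-3) = 9.0083; S(3,-2) = 12.3832; S(3,-1) = 17.0225; S(3,+0) = 23.4000; S(3,+1) = 32.1668; S(3,+2) = 44.2180; S(3,+3) = 60.7842
Terminal payoffs V(N, j) = max(K - S_T, 0):
  V(3,-3) = 12.151741; V(3,-2) = 8.776810; V(3,-1) = 4.137466; V(3,+0) = 0.000000; V(3,+1) = 0.000000; V(3,+2) = 0.000000; V(3,+3) = 0.000000
Backward induction: V(k, j) = exp(-r*dt) * [p_u * V(k+1, j+1) + p_m * V(k+1, j) + p_d * V(k+1, j-1)]
  V(2,-2) = exp(-r*dt) * [p_u*4.137466 + p_m*8.776810 + p_d*12.151741] = 8.615729
  V(2,-1) = exp(-r*dt) * [p_u*0.000000 + p_m*4.137466 + p_d*8.776810] = 4.314901
  V(2,+0) = exp(-r*dt) * [p_u*0.000000 + p_m*0.000000 + p_d*4.137466] = 0.743721
  V(2,+1) = exp(-r*dt) * [p_u*0.000000 + p_m*0.000000 + p_d*0.000000] = 0.000000
  V(2,+2) = exp(-r*dt) * [p_u*0.000000 + p_m*0.000000 + p_d*0.000000] = 0.000000
  V(1,-1) = exp(-r*dt) * [p_u*0.743721 + p_m*4.314901 + p_d*8.615729] = 4.515660
  V(1,+0) = exp(-r*dt) * [p_u*0.000000 + p_m*0.743721 + p_d*4.314901] = 1.267643
  V(1,+1) = exp(-r*dt) * [p_u*0.000000 + p_m*0.000000 + p_d*0.743721] = 0.133686
  V(0,+0) = exp(-r*dt) * [p_u*0.133686 + p_m*1.267643 + p_d*4.515660] = 1.670534

Answer: Price = V(0,0) = 1.6705


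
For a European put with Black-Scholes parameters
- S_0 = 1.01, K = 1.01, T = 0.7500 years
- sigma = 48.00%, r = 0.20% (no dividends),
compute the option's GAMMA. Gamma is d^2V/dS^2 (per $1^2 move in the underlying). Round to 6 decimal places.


d1 = 0.2114545361; d2 = -0.2042376577
phi(d1) = 0.3901222827; exp(-qT) = 1.0000000000; exp(-rT) = 0.9985011244
Gamma = exp(-qT) * phi(d1) / (S * sigma * sqrt(T)) = 1.0000000000 * 0.3901222827 / (1.0100 * 0.4800 * 0.8660254038) = 0.929196

Answer: Gamma = 0.929196


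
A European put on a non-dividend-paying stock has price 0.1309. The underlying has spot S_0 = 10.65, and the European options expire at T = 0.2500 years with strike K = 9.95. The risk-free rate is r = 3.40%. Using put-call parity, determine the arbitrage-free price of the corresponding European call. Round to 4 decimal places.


Put-call parity: C - P = S_0 * exp(-qT) - K * exp(-rT).
S_0 * exp(-qT) = 10.6500 * 1.00000000 = 10.65000000
K * exp(-rT) = 9.9500 * 0.99153602 = 9.86578343
C = P + S*exp(-qT) - K*exp(-rT)
C = 0.1309 + 10.65000000 - 9.86578343 = 0.9151

Answer: Call price = 0.9151


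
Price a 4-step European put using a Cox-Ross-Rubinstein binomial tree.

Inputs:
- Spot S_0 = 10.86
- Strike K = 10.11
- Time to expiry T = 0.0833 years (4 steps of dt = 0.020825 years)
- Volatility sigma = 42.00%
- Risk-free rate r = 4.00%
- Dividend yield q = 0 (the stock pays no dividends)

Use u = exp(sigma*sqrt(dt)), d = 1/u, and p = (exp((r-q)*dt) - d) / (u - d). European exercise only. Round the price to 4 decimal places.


dt = T/N = 0.020825
u = exp(sigma*sqrt(dt)) = 1.062484; d = 1/u = 0.941191
p = (exp((r-q)*dt) - d) / (u - d) = 0.491723
Discount per step: exp(-r*dt) = 0.999167
Stock lattice S(k, i) with i counting down-moves:
  k=0: S(0,0) = 10.8600
  k=1: S(1,0) = 11.5386; S(1,1) = 10.2213
  k=2: S(2,0) = 12.2596; S(2,1) = 10.8600; S(2,2) = 9.6202
  k=3: S(3,0) = 13.0256; S(3,1) = 11.5386; S(3,2) = 10.2213; S(3,3) = 9.0545
  k=4: S(4,0) = 13.8395; S(4,1) = 12.2596; S(4,2) = 10.8600; S(4,3) = 9.6202; S(4,4) = 8.5220
Terminal payoffs V(N, i) = max(K - S_T, 0):
  V(4,0) = 0.000000; V(4,1) = 0.000000; V(4,2) = 0.000000; V(4,3) = 0.489781; V(4,4) = 1.588029
Backward induction: V(k, i) = exp(-r*dt) * [p * V(k+1, i) + (1-p) * V(k+1, i+1)].
  V(3,0) = exp(-r*dt) * [p*0.000000 + (1-p)*0.000000] = 0.000000
  V(3,1) = exp(-r*dt) * [p*0.000000 + (1-p)*0.000000] = 0.000000
  V(3,2) = exp(-r*dt) * [p*0.000000 + (1-p)*0.489781] = 0.248737
  V(3,3) = exp(-r*dt) * [p*0.489781 + (1-p)*1.588029] = 1.047123
  V(2,0) = exp(-r*dt) * [p*0.000000 + (1-p)*0.000000] = 0.000000
  V(2,1) = exp(-r*dt) * [p*0.000000 + (1-p)*0.248737] = 0.126322
  V(2,2) = exp(-r*dt) * [p*0.248737 + (1-p)*1.047123] = 0.653994
  V(1,0) = exp(-r*dt) * [p*0.000000 + (1-p)*0.126322] = 0.064153
  V(1,1) = exp(-r*dt) * [p*0.126322 + (1-p)*0.653994] = 0.394197
  V(0,0) = exp(-r*dt) * [p*0.064153 + (1-p)*0.394197] = 0.231714

Answer: Price = V(0,0) = 0.2317


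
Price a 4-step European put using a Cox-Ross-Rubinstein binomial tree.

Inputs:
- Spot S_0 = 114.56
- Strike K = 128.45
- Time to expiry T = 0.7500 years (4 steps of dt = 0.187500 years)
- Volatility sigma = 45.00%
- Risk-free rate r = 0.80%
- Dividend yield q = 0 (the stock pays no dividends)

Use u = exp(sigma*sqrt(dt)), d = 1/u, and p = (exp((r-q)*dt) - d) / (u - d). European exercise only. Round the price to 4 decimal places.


dt = T/N = 0.187500
u = exp(sigma*sqrt(dt)) = 1.215136; d = 1/u = 0.822953
p = (exp((r-q)*dt) - d) / (u - d) = 0.455267
Discount per step: exp(-r*dt) = 0.998501
Stock lattice S(k, i) with i counting down-moves:
  k=0: S(0,0) = 114.5600
  k=1: S(1,0) = 139.2059; S(1,1) = 94.2775
  k=2: S(2,0) = 169.1541; S(2,1) = 114.5600; S(2,2) = 77.5860
  k=3: S(3,0) = 205.5452; S(3,1) = 139.2059; S(3,2) = 94.2775; S(3,3) = 63.8497
  k=4: S(4,0) = 249.7653; S(4,1) = 169.1541; S(4,2) = 114.5600; S(4,3) = 77.5860; S(4,4) = 52.5453
Terminal payoffs V(N, i) = max(K - S_T, 0):
  V(4,0) = 0.000000; V(4,1) = 0.000000; V(4,2) = 13.890000; V(4,3) = 50.863979; V(4,4) = 75.904690
Backward induction: V(k, i) = exp(-r*dt) * [p * V(k+1, i) + (1-p) * V(k+1, i+1)].
  V(3,0) = exp(-r*dt) * [p*0.000000 + (1-p)*0.000000] = 0.000000
  V(3,1) = exp(-r*dt) * [p*0.000000 + (1-p)*13.890000] = 7.554997
  V(3,2) = exp(-r*dt) * [p*13.890000 + (1-p)*50.863979] = 33.979929
  V(3,3) = exp(-r*dt) * [p*50.863979 + (1-p)*75.904690] = 64.407790
  V(2,0) = exp(-r*dt) * [p*0.000000 + (1-p)*7.554997] = 4.109286
  V(2,1) = exp(-r*dt) * [p*7.554997 + (1-p)*33.979929] = 21.916624
  V(2,2) = exp(-r*dt) * [p*33.979929 + (1-p)*64.407790] = 50.479206
  V(1,0) = exp(-r*dt) * [p*4.109286 + (1-p)*21.916624] = 13.788827
  V(1,1) = exp(-r*dt) * [p*21.916624 + (1-p)*50.479206] = 37.419427
  V(0,0) = exp(-r*dt) * [p*13.788827 + (1-p)*37.419427] = 26.621227

Answer: Price = V(0,0) = 26.6212


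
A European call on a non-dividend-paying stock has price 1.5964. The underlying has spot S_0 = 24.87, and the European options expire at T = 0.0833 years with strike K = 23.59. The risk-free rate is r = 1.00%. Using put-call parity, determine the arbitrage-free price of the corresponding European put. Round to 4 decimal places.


Put-call parity: C - P = S_0 * exp(-qT) - K * exp(-rT).
S_0 * exp(-qT) = 24.8700 * 1.00000000 = 24.87000000
K * exp(-rT) = 23.5900 * 0.99916735 = 23.57035771
P = C - S*exp(-qT) + K*exp(-rT)
P = 1.5964 - 24.87000000 + 23.57035771 = 0.2968

Answer: Put price = 0.2968


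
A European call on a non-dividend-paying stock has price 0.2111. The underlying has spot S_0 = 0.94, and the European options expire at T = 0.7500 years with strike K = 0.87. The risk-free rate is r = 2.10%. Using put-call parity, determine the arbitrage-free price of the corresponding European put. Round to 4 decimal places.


Put-call parity: C - P = S_0 * exp(-qT) - K * exp(-rT).
S_0 * exp(-qT) = 0.9400 * 1.00000000 = 0.94000000
K * exp(-rT) = 0.8700 * 0.98437338 = 0.85640484
P = C - S*exp(-qT) + K*exp(-rT)
P = 0.2111 - 0.94000000 + 0.85640484 = 0.1275

Answer: Put price = 0.1275


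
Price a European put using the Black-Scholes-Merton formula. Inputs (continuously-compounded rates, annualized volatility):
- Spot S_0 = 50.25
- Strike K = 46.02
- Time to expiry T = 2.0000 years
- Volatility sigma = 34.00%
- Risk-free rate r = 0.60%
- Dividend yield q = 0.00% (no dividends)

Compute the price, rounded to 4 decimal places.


Answer: Price = 6.8954

Derivation:
d1 = (ln(S/K) + (r - q + 0.5*sigma^2) * T) / (sigma * sqrt(T)) = 0.44825259
d2 = d1 - sigma * sqrt(T) = -0.03258002
exp(-rT) = 0.98807171; exp(-qT) = 1.00000000
P = K * exp(-rT) * N(-d2) - S_0 * exp(-qT) * N(-d1)
N(-d1) = 0.32698546; N(-d2) = 0.51299525
P = 46.0200 * 0.98807171 * 0.51299525 - 50.2500 * 1.00000000 * 0.32698546 = 6.8954


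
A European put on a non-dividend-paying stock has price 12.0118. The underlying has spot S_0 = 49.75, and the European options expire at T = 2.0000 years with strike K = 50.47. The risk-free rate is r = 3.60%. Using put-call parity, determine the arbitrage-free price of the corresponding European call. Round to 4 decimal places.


Answer: Call price = 14.7979

Derivation:
Put-call parity: C - P = S_0 * exp(-qT) - K * exp(-rT).
S_0 * exp(-qT) = 49.7500 * 1.00000000 = 49.75000000
K * exp(-rT) = 50.4700 * 0.93053090 = 46.96389431
C = P + S*exp(-qT) - K*exp(-rT)
C = 12.0118 + 49.75000000 - 46.96389431 = 14.7979


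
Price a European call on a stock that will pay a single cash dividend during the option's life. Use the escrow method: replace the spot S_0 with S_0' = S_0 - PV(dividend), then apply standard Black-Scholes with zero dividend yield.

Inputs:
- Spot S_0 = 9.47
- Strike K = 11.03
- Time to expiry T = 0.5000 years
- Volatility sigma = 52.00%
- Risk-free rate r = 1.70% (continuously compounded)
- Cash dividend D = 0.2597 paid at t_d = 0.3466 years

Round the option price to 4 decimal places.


Answer: Price = 0.7621

Derivation:
PV(D) = D * exp(-r * t_d) = 0.2597 * 0.99412512 = 0.25817429
S_0' = S_0 - PV(D) = 9.4700 - 0.25817429 = 9.21182571
d1 = (ln(S_0'/K) + (r + sigma^2/2)*T) / (sigma*sqrt(T)) = -0.28292640
d2 = d1 - sigma*sqrt(T) = -0.65062193
exp(-rT) = 0.99153602
N(d1) = 0.38861663; N(d2) = 0.25764529
C = S_0' * N(d1) - K * exp(-rT) * N(d2) = 9.21182571 * 0.38861663 - 11.0300 * 0.99153602 * 0.25764529 = 0.7621


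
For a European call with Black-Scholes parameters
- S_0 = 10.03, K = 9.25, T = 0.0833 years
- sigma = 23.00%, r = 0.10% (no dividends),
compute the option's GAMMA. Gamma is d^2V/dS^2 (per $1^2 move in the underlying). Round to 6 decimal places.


Answer: Gamma = 0.272952

Derivation:
d1 = 1.2540091400; d2 = 1.1876271394
phi(d1) = 0.1817345824; exp(-qT) = 1.0000000000; exp(-rT) = 0.9999167035
Gamma = exp(-qT) * phi(d1) / (S * sigma * sqrt(T)) = 1.0000000000 * 0.1817345824 / (10.0300 * 0.2300 * 0.2886173938) = 0.272952


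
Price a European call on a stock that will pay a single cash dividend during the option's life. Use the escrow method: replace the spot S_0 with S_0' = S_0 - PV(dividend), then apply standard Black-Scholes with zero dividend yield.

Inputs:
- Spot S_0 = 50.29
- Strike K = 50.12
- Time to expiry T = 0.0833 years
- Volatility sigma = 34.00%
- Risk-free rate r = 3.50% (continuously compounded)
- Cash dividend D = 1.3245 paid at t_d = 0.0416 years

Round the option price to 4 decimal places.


PV(D) = D * exp(-r * t_d) = 1.3245 * 0.99854506 = 1.32257293
S_0' = S_0 - PV(D) = 50.2900 - 1.32257293 = 48.96742707
d1 = (ln(S_0'/K) + (r + sigma^2/2)*T) / (sigma*sqrt(T)) = -0.15830613
d2 = d1 - sigma*sqrt(T) = -0.25643604
exp(-rT) = 0.99708875
N(d1) = 0.43710779; N(d2) = 0.39880708
C = S_0' * N(d1) - K * exp(-rT) * N(d2) = 48.96742707 * 0.43710779 - 50.1200 * 0.99708875 * 0.39880708 = 1.4740

Answer: Price = 1.4740


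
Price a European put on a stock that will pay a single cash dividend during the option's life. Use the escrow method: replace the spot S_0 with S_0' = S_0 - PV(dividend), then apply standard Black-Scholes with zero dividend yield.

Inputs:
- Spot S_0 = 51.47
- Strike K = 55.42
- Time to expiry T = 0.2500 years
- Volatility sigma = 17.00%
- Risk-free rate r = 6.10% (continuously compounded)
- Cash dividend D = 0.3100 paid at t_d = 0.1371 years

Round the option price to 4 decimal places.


PV(D) = D * exp(-r * t_d) = 0.3100 * 0.99167177 = 0.30741825
S_0' = S_0 - PV(D) = 51.4700 - 0.30741825 = 51.16258175
d1 = (ln(S_0'/K) + (r + sigma^2/2)*T) / (sigma*sqrt(T)) = -0.71846588
d2 = d1 - sigma*sqrt(T) = -0.80346588
exp(-rT) = 0.98486569
N(-d1) = 0.76376496; N(-d2) = 0.78914724
P = K * exp(-rT) * N(-d2) - S_0' * N(-d1) = 55.4200 * 0.98486569 * 0.78914724 - 51.16258175 * 0.76376496 = 3.9965

Answer: Price = 3.9965


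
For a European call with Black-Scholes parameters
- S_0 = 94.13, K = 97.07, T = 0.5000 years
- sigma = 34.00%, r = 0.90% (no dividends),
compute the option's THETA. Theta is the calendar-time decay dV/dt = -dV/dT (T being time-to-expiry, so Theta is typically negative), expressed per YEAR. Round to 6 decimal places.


d1 = 0.0109994113; d2 = -0.2294168943
phi(d1) = 0.3989181477; exp(-qT) = 1.0000000000; exp(-rT) = 0.9955101098
Theta = -S*exp(-qT)*phi(d1)*sigma/(2*sqrt(T)) - r*K*exp(-rT)*N(d2) + q*S*exp(-qT)*N(d1)
N(d1) = 0.5043880418; N(d2) = 0.4092724533; sqrt(T) = 0.7071067812
Term 1 = -94.1300 * 1.0000000000 * 0.3989181477 * 0.3400 / (2 * 0.7071067812) = -9.0276720023
Term 2 = -0.0090 * 97.0700 * 0.9955101098 * 0.4092724533 = -0.3559473210
Term 3 = 0 (no dividend yield, q = 0)
Theta = -9.0276720023 + (-0.3559473210) + (0.0000000000) = -9.383619

Answer: Theta = -9.383619


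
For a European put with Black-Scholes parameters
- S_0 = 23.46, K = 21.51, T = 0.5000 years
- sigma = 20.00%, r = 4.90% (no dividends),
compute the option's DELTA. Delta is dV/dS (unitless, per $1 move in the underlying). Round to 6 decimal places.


Answer: Delta = -0.195565

Derivation:
d1 = 0.8575713257; d2 = 0.7161499694
phi(d1) = 0.2761937070; exp(-qT) = 1.0000000000; exp(-rT) = 0.9757976889
N(-d1) = 0.1955646071
Delta = -exp(-qT) * N(-d1) = -1.0000000000 * 0.1955646071 = -0.195565


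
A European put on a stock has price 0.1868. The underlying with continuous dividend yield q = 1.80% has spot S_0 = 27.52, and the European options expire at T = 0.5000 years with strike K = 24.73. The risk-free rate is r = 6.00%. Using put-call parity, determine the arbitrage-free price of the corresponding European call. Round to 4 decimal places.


Answer: Call price = 3.4611

Derivation:
Put-call parity: C - P = S_0 * exp(-qT) - K * exp(-rT).
S_0 * exp(-qT) = 27.5200 * 0.99104038 = 27.27343122
K * exp(-rT) = 24.7300 * 0.97044553 = 23.99911804
C = P + S*exp(-qT) - K*exp(-rT)
C = 0.1868 + 27.27343122 - 23.99911804 = 3.4611


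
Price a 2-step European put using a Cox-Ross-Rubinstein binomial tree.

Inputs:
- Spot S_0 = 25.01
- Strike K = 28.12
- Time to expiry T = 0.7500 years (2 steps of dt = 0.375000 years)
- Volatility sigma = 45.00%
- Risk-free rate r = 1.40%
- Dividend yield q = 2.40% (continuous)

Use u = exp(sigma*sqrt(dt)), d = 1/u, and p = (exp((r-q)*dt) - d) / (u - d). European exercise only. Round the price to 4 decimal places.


dt = T/N = 0.375000
u = exp(sigma*sqrt(dt)) = 1.317278; d = 1/u = 0.759141
p = (exp((r-q)*dt) - d) / (u - d) = 0.424835
Discount per step: exp(-r*dt) = 0.994764
Stock lattice S(k, i) with i counting down-moves:
  k=0: S(0,0) = 25.0100
  k=1: S(1,0) = 32.9451; S(1,1) = 18.9861
  k=2: S(2,0) = 43.3979; S(2,1) = 25.0100; S(2,2) = 14.4131
Terminal payoffs V(N, i) = max(K - S_T, 0):
  V(2,0) = 0.000000; V(2,1) = 3.110000; V(2,2) = 13.706856
Backward induction: V(k, i) = exp(-r*dt) * [p * V(k+1, i) + (1-p) * V(k+1, i+1)].
  V(1,0) = exp(-r*dt) * [p*0.000000 + (1-p)*3.110000] = 1.779398
  V(1,1) = exp(-r*dt) * [p*3.110000 + (1-p)*13.706856] = 9.156746
  V(0,0) = exp(-r*dt) * [p*1.779398 + (1-p)*9.156746] = 5.991058

Answer: Price = V(0,0) = 5.9911


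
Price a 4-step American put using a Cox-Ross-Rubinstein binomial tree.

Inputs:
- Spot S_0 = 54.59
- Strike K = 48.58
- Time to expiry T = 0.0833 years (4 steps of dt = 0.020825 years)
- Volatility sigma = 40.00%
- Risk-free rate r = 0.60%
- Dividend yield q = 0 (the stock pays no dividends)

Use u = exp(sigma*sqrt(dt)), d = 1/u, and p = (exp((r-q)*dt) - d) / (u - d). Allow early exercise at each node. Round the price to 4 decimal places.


dt = T/N = 0.020825
u = exp(sigma*sqrt(dt)) = 1.059422; d = 1/u = 0.943911
p = (exp((r-q)*dt) - d) / (u - d) = 0.486655
Discount per step: exp(-r*dt) = 0.999875
Stock lattice S(k, i) with i counting down-moves:
  k=0: S(0,0) = 54.5900
  k=1: S(1,0) = 57.8338; S(1,1) = 51.5281
  k=2: S(2,0) = 61.2705; S(2,1) = 54.5900; S(2,2) = 48.6379
  k=3: S(3,0) = 64.9113; S(3,1) = 57.8338; S(3,2) = 51.5281; S(3,3) = 45.9099
  k=4: S(4,0) = 68.7684; S(4,1) = 61.2705; S(4,2) = 54.5900; S(4,3) = 48.6379; S(4,4) = 43.3348
Terminal payoffs V(N, i) = max(K - S_T, 0):
  V(4,0) = 0.000000; V(4,1) = 0.000000; V(4,2) = 0.000000; V(4,3) = 0.000000; V(4,4) = 5.245166
Backward induction: V(k, i) = exp(-r*dt) * [p * V(k+1, i) + (1-p) * V(k+1, i+1)]; then take max(V_cont, immediate exercise) for American.
  V(3,0) = exp(-r*dt) * [p*0.000000 + (1-p)*0.000000] = 0.000000; exercise = 0.000000; V(3,0) = max -> 0.000000
  V(3,1) = exp(-r*dt) * [p*0.000000 + (1-p)*0.000000] = 0.000000; exercise = 0.000000; V(3,1) = max -> 0.000000
  V(3,2) = exp(-r*dt) * [p*0.000000 + (1-p)*0.000000] = 0.000000; exercise = 0.000000; V(3,2) = max -> 0.000000
  V(3,3) = exp(-r*dt) * [p*0.000000 + (1-p)*5.245166] = 2.692244; exercise = 2.670123; V(3,3) = max -> 2.692244
  V(2,0) = exp(-r*dt) * [p*0.000000 + (1-p)*0.000000] = 0.000000; exercise = 0.000000; V(2,0) = max -> 0.000000
  V(2,1) = exp(-r*dt) * [p*0.000000 + (1-p)*0.000000] = 0.000000; exercise = 0.000000; V(2,1) = max -> 0.000000
  V(2,2) = exp(-r*dt) * [p*0.000000 + (1-p)*2.692244] = 1.381877; exercise = 0.000000; V(2,2) = max -> 1.381877
  V(1,0) = exp(-r*dt) * [p*0.000000 + (1-p)*0.000000] = 0.000000; exercise = 0.000000; V(1,0) = max -> 0.000000
  V(1,1) = exp(-r*dt) * [p*0.000000 + (1-p)*1.381877] = 0.709291; exercise = 0.000000; V(1,1) = max -> 0.709291
  V(0,0) = exp(-r*dt) * [p*0.000000 + (1-p)*0.709291] = 0.364066; exercise = 0.000000; V(0,0) = max -> 0.364066

Answer: Price = V(0,0) = 0.3641


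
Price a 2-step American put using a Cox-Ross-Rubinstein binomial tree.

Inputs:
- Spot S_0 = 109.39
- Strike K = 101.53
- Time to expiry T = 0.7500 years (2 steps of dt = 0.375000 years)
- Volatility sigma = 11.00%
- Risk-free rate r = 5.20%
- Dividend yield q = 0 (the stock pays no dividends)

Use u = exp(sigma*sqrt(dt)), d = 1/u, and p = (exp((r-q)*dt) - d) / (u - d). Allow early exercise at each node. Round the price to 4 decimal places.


Answer: Price = V(0,0) = 0.7838

Derivation:
dt = T/N = 0.375000
u = exp(sigma*sqrt(dt)) = 1.069682; d = 1/u = 0.934858
p = (exp((r-q)*dt) - d) / (u - d) = 0.629219
Discount per step: exp(-r*dt) = 0.980689
Stock lattice S(k, i) with i counting down-moves:
  k=0: S(0,0) = 109.3900
  k=1: S(1,0) = 117.0125; S(1,1) = 102.2641
  k=2: S(2,0) = 125.1661; S(2,1) = 109.3900; S(2,2) = 95.6024
Terminal payoffs V(N, i) = max(K - S_T, 0):
  V(2,0) = 0.000000; V(2,1) = 0.000000; V(2,2) = 5.927637
Backward induction: V(k, i) = exp(-r*dt) * [p * V(k+1, i) + (1-p) * V(k+1, i+1)]; then take max(V_cont, immediate exercise) for American.
  V(1,0) = exp(-r*dt) * [p*0.000000 + (1-p)*0.000000] = 0.000000; exercise = 0.000000; V(1,0) = max -> 0.000000
  V(1,1) = exp(-r*dt) * [p*0.000000 + (1-p)*5.927637] = 2.155414; exercise = 0.000000; V(1,1) = max -> 2.155414
  V(0,0) = exp(-r*dt) * [p*0.000000 + (1-p)*2.155414] = 0.783754; exercise = 0.000000; V(0,0) = max -> 0.783754


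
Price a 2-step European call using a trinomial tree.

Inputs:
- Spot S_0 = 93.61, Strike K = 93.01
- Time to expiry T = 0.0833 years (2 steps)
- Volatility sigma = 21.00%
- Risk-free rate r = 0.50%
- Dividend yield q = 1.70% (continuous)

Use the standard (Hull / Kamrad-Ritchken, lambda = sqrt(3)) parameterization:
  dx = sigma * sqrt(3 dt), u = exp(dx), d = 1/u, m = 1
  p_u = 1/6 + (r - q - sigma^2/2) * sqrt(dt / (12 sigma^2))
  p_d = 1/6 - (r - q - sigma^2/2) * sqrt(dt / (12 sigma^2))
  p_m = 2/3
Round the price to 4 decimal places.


Answer: Price = V(0,0) = 2.3203

Derivation:
dt = T/N = 0.041650; dx = sigma*sqrt(3*dt) = 0.074231
u = exp(dx) = 1.077056; d = 1/u = 0.928457
p_u = 0.157114, p_m = 0.666667, p_d = 0.176219
Discount per step: exp(-r*dt) = 0.999792
Stock lattice S(k, j) with j the centered position index:
  k=0: S(0,+0) = 93.6100
  k=1: S(1,-1) = 86.9128; S(1,+0) = 93.6100; S(1,+1) = 100.8232
  k=2: S(2,-2) = 80.6948; S(2,-1) = 86.9128; S(2,+0) = 93.6100; S(2,+1) = 100.8232; S(2,+2) = 108.5922
Terminal payoffs V(N, j) = max(S_T - K, 0):
  V(2,-2) = 0.000000; V(2,-1) = 0.000000; V(2,+0) = 0.600000; V(2,+1) = 7.813209; V(2,+2) = 15.582239
Backward induction: V(k, j) = exp(-r*dt) * [p_u * V(k+1, j+1) + p_m * V(k+1, j) + p_d * V(k+1, j-1)]
  V(1,-1) = exp(-r*dt) * [p_u*0.600000 + p_m*0.000000 + p_d*0.000000] = 0.094249
  V(1,+0) = exp(-r*dt) * [p_u*7.813209 + p_m*0.600000 + p_d*0.000000] = 1.627227
  V(1,+1) = exp(-r*dt) * [p_u*15.582239 + p_m*7.813209 + p_d*0.600000] = 7.761112
  V(0,+0) = exp(-r*dt) * [p_u*7.761112 + p_m*1.627227 + p_d*0.094249] = 2.320324


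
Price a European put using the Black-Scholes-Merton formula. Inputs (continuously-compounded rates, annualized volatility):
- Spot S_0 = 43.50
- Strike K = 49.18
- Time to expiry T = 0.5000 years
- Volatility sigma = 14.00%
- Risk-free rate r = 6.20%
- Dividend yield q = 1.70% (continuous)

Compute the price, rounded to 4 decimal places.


Answer: Price = 4.9120

Derivation:
d1 = (ln(S/K) + (r - q + 0.5*sigma^2) * T) / (sigma * sqrt(T)) = -0.96293901
d2 = d1 - sigma * sqrt(T) = -1.06193396
exp(-rT) = 0.96947557; exp(-qT) = 0.99153602
P = K * exp(-rT) * N(-d2) - S_0 * exp(-qT) * N(-d1)
N(-d1) = 0.83221093; N(-d2) = 0.85586717
P = 49.1800 * 0.96947557 * 0.85586717 - 43.5000 * 0.99153602 * 0.83221093 = 4.9120


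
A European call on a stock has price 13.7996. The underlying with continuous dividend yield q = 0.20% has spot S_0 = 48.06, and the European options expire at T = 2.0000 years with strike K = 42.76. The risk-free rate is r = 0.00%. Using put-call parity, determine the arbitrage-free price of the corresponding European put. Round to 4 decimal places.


Put-call parity: C - P = S_0 * exp(-qT) - K * exp(-rT).
S_0 * exp(-qT) = 48.0600 * 0.99600799 = 47.86814397
K * exp(-rT) = 42.7600 * 1.00000000 = 42.76000000
P = C - S*exp(-qT) + K*exp(-rT)
P = 13.7996 - 47.86814397 + 42.76000000 = 8.6915

Answer: Put price = 8.6915


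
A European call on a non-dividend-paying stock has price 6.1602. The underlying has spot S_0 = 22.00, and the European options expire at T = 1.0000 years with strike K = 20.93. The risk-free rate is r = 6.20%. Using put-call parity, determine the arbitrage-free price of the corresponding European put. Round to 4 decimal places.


Answer: Put price = 3.8319

Derivation:
Put-call parity: C - P = S_0 * exp(-qT) - K * exp(-rT).
S_0 * exp(-qT) = 22.0000 * 1.00000000 = 22.00000000
K * exp(-rT) = 20.9300 * 0.93988289 = 19.67174882
P = C - S*exp(-qT) + K*exp(-rT)
P = 6.1602 - 22.00000000 + 19.67174882 = 3.8319


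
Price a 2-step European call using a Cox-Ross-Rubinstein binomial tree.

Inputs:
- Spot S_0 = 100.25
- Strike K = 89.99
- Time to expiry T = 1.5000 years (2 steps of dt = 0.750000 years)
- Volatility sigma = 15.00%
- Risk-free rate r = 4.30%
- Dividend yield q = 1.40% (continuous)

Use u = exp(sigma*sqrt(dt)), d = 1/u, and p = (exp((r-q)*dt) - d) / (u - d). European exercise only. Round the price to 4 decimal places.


dt = T/N = 0.750000
u = exp(sigma*sqrt(dt)) = 1.138719; d = 1/u = 0.878180
p = (exp((r-q)*dt) - d) / (u - d) = 0.551965
Discount per step: exp(-r*dt) = 0.968264
Stock lattice S(k, i) with i counting down-moves:
  k=0: S(0,0) = 100.2500
  k=1: S(1,0) = 114.1566; S(1,1) = 88.0375
  k=2: S(2,0) = 129.9922; S(2,1) = 100.2500; S(2,2) = 77.3128
Terminal payoffs V(N, i) = max(S_T - K, 0):
  V(2,0) = 40.002231; V(2,1) = 10.260000; V(2,2) = 0.000000
Backward induction: V(k, i) = exp(-r*dt) * [p * V(k+1, i) + (1-p) * V(k+1, i+1)].
  V(1,0) = exp(-r*dt) * [p*40.002231 + (1-p)*10.260000] = 25.830070
  V(1,1) = exp(-r*dt) * [p*10.260000 + (1-p)*0.000000] = 5.483437
  V(0,0) = exp(-r*dt) * [p*25.830070 + (1-p)*5.483437] = 16.183635

Answer: Price = V(0,0) = 16.1836


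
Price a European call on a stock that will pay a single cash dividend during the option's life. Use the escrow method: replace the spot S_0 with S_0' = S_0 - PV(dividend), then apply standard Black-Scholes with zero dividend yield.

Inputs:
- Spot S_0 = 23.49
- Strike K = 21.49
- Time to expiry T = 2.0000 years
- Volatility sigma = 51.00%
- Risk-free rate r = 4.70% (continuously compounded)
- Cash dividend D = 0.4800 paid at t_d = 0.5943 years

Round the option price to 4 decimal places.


Answer: Price = 7.8725

Derivation:
PV(D) = D * exp(-r * t_d) = 0.4800 * 0.97245439 = 0.46677811
S_0' = S_0 - PV(D) = 23.4900 - 0.46677811 = 23.02322189
d1 = (ln(S_0'/K) + (r + sigma^2/2)*T) / (sigma*sqrt(T)) = 0.58650437
d2 = d1 - sigma*sqrt(T) = -0.13474454
exp(-rT) = 0.91028276
N(d1) = 0.72123169; N(d2) = 0.44640693
C = S_0' * N(d1) - K * exp(-rT) * N(d2) = 23.02322189 * 0.72123169 - 21.4900 * 0.91028276 * 0.44640693 = 7.8725


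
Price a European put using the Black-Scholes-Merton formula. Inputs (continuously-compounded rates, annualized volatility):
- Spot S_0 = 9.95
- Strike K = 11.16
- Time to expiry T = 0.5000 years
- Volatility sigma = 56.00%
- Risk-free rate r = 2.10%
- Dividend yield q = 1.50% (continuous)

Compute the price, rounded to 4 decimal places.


Answer: Price = 2.2895

Derivation:
d1 = (ln(S/K) + (r - q + 0.5*sigma^2) * T) / (sigma * sqrt(T)) = -0.08425532
d2 = d1 - sigma * sqrt(T) = -0.48023512
exp(-rT) = 0.98955493; exp(-qT) = 0.99252805
P = K * exp(-rT) * N(-d2) - S_0 * exp(-qT) * N(-d1)
N(-d1) = 0.53357328; N(-d2) = 0.68446989
P = 11.1600 * 0.98955493 * 0.68446989 - 9.9500 * 0.99252805 * 0.53357328 = 2.2895


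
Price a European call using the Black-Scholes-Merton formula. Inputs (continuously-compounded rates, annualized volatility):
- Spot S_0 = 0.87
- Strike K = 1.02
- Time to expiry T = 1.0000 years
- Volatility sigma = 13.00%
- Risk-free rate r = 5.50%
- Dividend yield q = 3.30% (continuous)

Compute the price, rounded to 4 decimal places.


Answer: Price = 0.0088

Derivation:
d1 = (ln(S/K) + (r - q + 0.5*sigma^2) * T) / (sigma * sqrt(T)) = -0.98934380
d2 = d1 - sigma * sqrt(T) = -1.11934380
exp(-rT) = 0.94648515; exp(-qT) = 0.96753856
C = S_0 * exp(-qT) * N(d1) - K * exp(-rT) * N(d2)
N(d1) = 0.16124748; N(d2) = 0.13149675
C = 0.8700 * 0.96753856 * 0.16124748 - 1.0200 * 0.94648515 * 0.13149675 = 0.0088


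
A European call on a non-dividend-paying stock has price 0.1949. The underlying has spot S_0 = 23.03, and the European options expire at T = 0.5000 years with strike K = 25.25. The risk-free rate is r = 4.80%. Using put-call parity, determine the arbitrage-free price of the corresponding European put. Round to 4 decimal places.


Answer: Put price = 1.8161

Derivation:
Put-call parity: C - P = S_0 * exp(-qT) - K * exp(-rT).
S_0 * exp(-qT) = 23.0300 * 1.00000000 = 23.03000000
K * exp(-rT) = 25.2500 * 0.97628571 = 24.65121417
P = C - S*exp(-qT) + K*exp(-rT)
P = 0.1949 - 23.03000000 + 24.65121417 = 1.8161


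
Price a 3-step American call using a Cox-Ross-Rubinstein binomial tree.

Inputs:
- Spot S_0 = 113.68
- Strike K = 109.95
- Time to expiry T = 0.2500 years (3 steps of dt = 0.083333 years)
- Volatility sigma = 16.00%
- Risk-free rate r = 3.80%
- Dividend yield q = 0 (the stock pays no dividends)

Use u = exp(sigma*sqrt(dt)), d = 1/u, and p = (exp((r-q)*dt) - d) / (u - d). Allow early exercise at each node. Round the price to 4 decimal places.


dt = T/N = 0.083333
u = exp(sigma*sqrt(dt)) = 1.047271; d = 1/u = 0.954862
p = (exp((r-q)*dt) - d) / (u - d) = 0.522777
Discount per step: exp(-r*dt) = 0.996838
Stock lattice S(k, i) with i counting down-moves:
  k=0: S(0,0) = 113.6800
  k=1: S(1,0) = 119.0538; S(1,1) = 108.5488
  k=2: S(2,0) = 124.6816; S(2,1) = 113.6800; S(2,2) = 103.6491
  k=3: S(3,0) = 130.5755; S(3,1) = 119.0538; S(3,2) = 108.5488; S(3,3) = 98.9707
Terminal payoffs V(N, i) = max(S_T - K, 0):
  V(3,0) = 20.625493; V(3,1) = 9.103802; V(3,2) = 0.000000; V(3,3) = 0.000000
Backward induction: V(k, i) = exp(-r*dt) * [p * V(k+1, i) + (1-p) * V(k+1, i+1)]; then take max(V_cont, immediate exercise) for American.
  V(2,0) = exp(-r*dt) * [p*20.625493 + (1-p)*9.103802] = 15.079254; exercise = 14.731630; V(2,0) = max -> 15.079254
  V(2,1) = exp(-r*dt) * [p*9.103802 + (1-p)*0.000000] = 4.744214; exercise = 3.730000; V(2,1) = max -> 4.744214
  V(2,2) = exp(-r*dt) * [p*0.000000 + (1-p)*0.000000] = 0.000000; exercise = 0.000000; V(2,2) = max -> 0.000000
  V(1,0) = exp(-r*dt) * [p*15.079254 + (1-p)*4.744214] = 10.115057; exercise = 9.103802; V(1,0) = max -> 10.115057
  V(1,1) = exp(-r*dt) * [p*4.744214 + (1-p)*0.000000] = 2.472326; exercise = 0.000000; V(1,1) = max -> 2.472326
  V(0,0) = exp(-r*dt) * [p*10.115057 + (1-p)*2.472326] = 6.447324; exercise = 3.730000; V(0,0) = max -> 6.447324

Answer: Price = V(0,0) = 6.4473


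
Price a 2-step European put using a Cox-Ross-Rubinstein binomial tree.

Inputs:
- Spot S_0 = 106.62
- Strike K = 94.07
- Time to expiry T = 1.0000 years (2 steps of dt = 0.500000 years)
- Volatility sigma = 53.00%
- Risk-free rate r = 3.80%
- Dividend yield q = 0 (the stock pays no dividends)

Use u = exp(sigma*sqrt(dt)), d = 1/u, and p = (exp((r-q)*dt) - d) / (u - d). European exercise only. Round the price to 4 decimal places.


dt = T/N = 0.500000
u = exp(sigma*sqrt(dt)) = 1.454652; d = 1/u = 0.687450
p = (exp((r-q)*dt) - d) / (u - d) = 0.432392
Discount per step: exp(-r*dt) = 0.981179
Stock lattice S(k, i) with i counting down-moves:
  k=0: S(0,0) = 106.6200
  k=1: S(1,0) = 155.0950; S(1,1) = 73.2959
  k=2: S(2,0) = 225.6092; S(2,1) = 106.6200; S(2,2) = 50.3872
Terminal payoffs V(N, i) = max(K - S_T, 0):
  V(2,0) = 0.000000; V(2,1) = 0.000000; V(2,2) = 43.682762
Backward induction: V(k, i) = exp(-r*dt) * [p * V(k+1, i) + (1-p) * V(k+1, i+1)].
  V(1,0) = exp(-r*dt) * [p*0.000000 + (1-p)*0.000000] = 0.000000
  V(1,1) = exp(-r*dt) * [p*0.000000 + (1-p)*43.682762] = 24.328041
  V(0,0) = exp(-r*dt) * [p*0.000000 + (1-p)*24.328041] = 13.548905

Answer: Price = V(0,0) = 13.5489


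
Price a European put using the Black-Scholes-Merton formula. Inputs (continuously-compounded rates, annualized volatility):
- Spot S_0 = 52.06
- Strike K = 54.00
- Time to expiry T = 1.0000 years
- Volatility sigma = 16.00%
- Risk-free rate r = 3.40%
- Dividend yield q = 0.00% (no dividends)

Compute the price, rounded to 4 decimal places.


d1 = (ln(S/K) + (r - q + 0.5*sigma^2) * T) / (sigma * sqrt(T)) = 0.06383033
d2 = d1 - sigma * sqrt(T) = -0.09616967
exp(-rT) = 0.96657150; exp(-qT) = 1.00000000
P = K * exp(-rT) * N(-d2) - S_0 * exp(-qT) * N(-d1)
N(-d1) = 0.47455266; N(-d2) = 0.53830709
P = 54.0000 * 0.96657150 * 0.53830709 - 52.0600 * 1.00000000 * 0.47455266 = 3.3917

Answer: Price = 3.3917


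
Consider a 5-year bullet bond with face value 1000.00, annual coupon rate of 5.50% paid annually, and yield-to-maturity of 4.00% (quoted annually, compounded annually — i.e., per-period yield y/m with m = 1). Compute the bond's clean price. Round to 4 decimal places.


Answer: Price = 1066.7773

Derivation:
Coupon per period c = face * coupon_rate / m = 55.000000
Periods per year m = 1; per-period yield y/m = 0.040000
Number of cashflows N = 5
Cashflows (t years, CF_t, discount factor 1/(1+y/m)^(m*t), PV):
  t = 1.0000: CF_t = 55.000000, DF = 0.961538, PV = 52.884615
  t = 2.0000: CF_t = 55.000000, DF = 0.924556, PV = 50.850592
  t = 3.0000: CF_t = 55.000000, DF = 0.888996, PV = 48.894800
  t = 4.0000: CF_t = 55.000000, DF = 0.854804, PV = 47.014231
  t = 5.0000: CF_t = 1055.000000, DF = 0.821927, PV = 867.133098
Price P = sum_t PV_t = 1066.777335


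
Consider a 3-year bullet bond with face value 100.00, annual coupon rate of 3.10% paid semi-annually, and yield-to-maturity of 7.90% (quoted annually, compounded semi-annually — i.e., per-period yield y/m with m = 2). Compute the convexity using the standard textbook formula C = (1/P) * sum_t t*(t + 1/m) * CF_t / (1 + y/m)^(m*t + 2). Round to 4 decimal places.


Coupon per period c = face * coupon_rate / m = 1.550000
Periods per year m = 2; per-period yield y/m = 0.039500
Number of cashflows N = 6
Cashflows (t years, CF_t, discount factor 1/(1+y/m)^(m*t), PV):
  t = 0.5000: CF_t = 1.550000, DF = 0.962001, PV = 1.491101
  t = 1.0000: CF_t = 1.550000, DF = 0.925446, PV = 1.434441
  t = 1.5000: CF_t = 1.550000, DF = 0.890280, PV = 1.379934
  t = 2.0000: CF_t = 1.550000, DF = 0.856450, PV = 1.327498
  t = 2.5000: CF_t = 1.550000, DF = 0.823906, PV = 1.277054
  t = 3.0000: CF_t = 101.550000, DF = 0.792598, PV = 80.488339
Price P = sum_t PV_t = 87.398367
Convexity numerator sum_t t*(t + 1/m) * CF_t / (1+y/m)^(m*t + 2):
  t = 0.5000: term = 0.689967
  t = 1.0000: term = 1.991246
  t = 1.5000: term = 3.831162
  t = 2.0000: term = 6.142635
  t = 2.5000: term = 8.863832
  t = 3.0000: term = 782.119794
Convexity = (1/P) * sum = 803.638637 / 87.398367 = 9.195122

Answer: Convexity = 9.1951


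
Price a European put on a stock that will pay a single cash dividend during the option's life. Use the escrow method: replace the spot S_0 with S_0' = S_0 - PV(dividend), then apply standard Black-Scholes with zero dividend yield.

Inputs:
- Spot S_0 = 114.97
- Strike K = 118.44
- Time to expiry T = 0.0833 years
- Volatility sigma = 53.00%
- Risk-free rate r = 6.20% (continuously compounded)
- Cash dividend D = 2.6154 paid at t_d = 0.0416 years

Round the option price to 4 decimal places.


PV(D) = D * exp(-r * t_d) = 2.6154 * 0.99742412 = 2.60866305
S_0' = S_0 - PV(D) = 114.9700 - 2.60866305 = 112.36133695
d1 = (ln(S_0'/K) + (r + sigma^2/2)*T) / (sigma*sqrt(T)) = -0.23418428
d2 = d1 - sigma*sqrt(T) = -0.38715149
exp(-rT) = 0.99484871
N(-d1) = 0.59257904; N(-d2) = 0.65067797
P = K * exp(-rT) * N(-d2) - S_0' * N(-d1) = 118.4400 * 0.99484871 * 0.65067797 - 112.36133695 * 0.59257904 = 10.0863

Answer: Price = 10.0863


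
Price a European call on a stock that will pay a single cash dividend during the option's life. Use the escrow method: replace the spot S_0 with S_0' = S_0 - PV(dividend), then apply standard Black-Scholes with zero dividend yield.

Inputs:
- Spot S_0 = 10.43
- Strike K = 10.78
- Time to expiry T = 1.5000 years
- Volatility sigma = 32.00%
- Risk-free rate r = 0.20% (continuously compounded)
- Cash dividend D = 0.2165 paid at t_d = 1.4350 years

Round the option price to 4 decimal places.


PV(D) = D * exp(-r * t_d) = 0.2165 * 0.99713411 = 0.21587954
S_0' = S_0 - PV(D) = 10.4300 - 0.21587954 = 10.21412046
d1 = (ln(S_0'/K) + (r + sigma^2/2)*T) / (sigma*sqrt(T)) = 0.06603048
d2 = d1 - sigma*sqrt(T) = -0.32588788
exp(-rT) = 0.99700450
N(d1) = 0.52632322; N(d2) = 0.37225459
C = S_0' * N(d1) - K * exp(-rT) * N(d2) = 10.21412046 * 0.52632322 - 10.7800 * 0.99700450 * 0.37225459 = 1.3750

Answer: Price = 1.3750


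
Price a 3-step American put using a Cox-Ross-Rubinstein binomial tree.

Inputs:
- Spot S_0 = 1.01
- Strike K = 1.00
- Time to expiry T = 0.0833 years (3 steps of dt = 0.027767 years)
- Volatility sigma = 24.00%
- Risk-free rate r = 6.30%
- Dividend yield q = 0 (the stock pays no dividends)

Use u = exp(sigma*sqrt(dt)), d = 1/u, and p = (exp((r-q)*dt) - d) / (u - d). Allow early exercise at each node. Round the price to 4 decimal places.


dt = T/N = 0.027767
u = exp(sigma*sqrt(dt)) = 1.040802; d = 1/u = 0.960797
p = (exp((r-q)*dt) - d) / (u - d) = 0.511887
Discount per step: exp(-r*dt) = 0.998252
Stock lattice S(k, i) with i counting down-moves:
  k=0: S(0,0) = 1.0100
  k=1: S(1,0) = 1.0512; S(1,1) = 0.9704
  k=2: S(2,0) = 1.0941; S(2,1) = 1.0100; S(2,2) = 0.9324
  k=3: S(3,0) = 1.1387; S(3,1) = 1.0512; S(3,2) = 0.9704; S(3,3) = 0.8958
Terminal payoffs V(N, i) = max(K - S_T, 0):
  V(3,0) = 0.000000; V(3,1) = 0.000000; V(3,2) = 0.029595; V(3,3) = 0.104189
Backward induction: V(k, i) = exp(-r*dt) * [p * V(k+1, i) + (1-p) * V(k+1, i+1)]; then take max(V_cont, immediate exercise) for American.
  V(2,0) = exp(-r*dt) * [p*0.000000 + (1-p)*0.000000] = 0.000000; exercise = 0.000000; V(2,0) = max -> 0.000000
  V(2,1) = exp(-r*dt) * [p*0.000000 + (1-p)*0.029595] = 0.014420; exercise = 0.000000; V(2,1) = max -> 0.014420
  V(2,2) = exp(-r*dt) * [p*0.029595 + (1-p)*0.104189] = 0.065890; exercise = 0.067638; V(2,2) = max -> 0.067638
  V(1,0) = exp(-r*dt) * [p*0.000000 + (1-p)*0.014420] = 0.007026; exercise = 0.000000; V(1,0) = max -> 0.007026
  V(1,1) = exp(-r*dt) * [p*0.014420 + (1-p)*0.067638] = 0.040326; exercise = 0.029595; V(1,1) = max -> 0.040326
  V(0,0) = exp(-r*dt) * [p*0.007026 + (1-p)*0.040326] = 0.023240; exercise = 0.000000; V(0,0) = max -> 0.023240

Answer: Price = V(0,0) = 0.0232


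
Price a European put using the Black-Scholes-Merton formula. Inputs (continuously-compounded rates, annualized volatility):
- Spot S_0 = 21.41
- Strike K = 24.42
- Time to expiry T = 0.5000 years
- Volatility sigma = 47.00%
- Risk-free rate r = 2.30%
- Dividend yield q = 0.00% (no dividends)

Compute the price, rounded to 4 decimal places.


d1 = (ln(S/K) + (r - q + 0.5*sigma^2) * T) / (sigma * sqrt(T)) = -0.19503921
d2 = d1 - sigma * sqrt(T) = -0.52737939
exp(-rT) = 0.98856587; exp(-qT) = 1.00000000
P = K * exp(-rT) * N(-d2) - S_0 * exp(-qT) * N(-d1)
N(-d1) = 0.57731887; N(-d2) = 0.70103492
P = 24.4200 * 0.98856587 * 0.70103492 - 21.4100 * 1.00000000 * 0.57731887 = 4.5631

Answer: Price = 4.5631


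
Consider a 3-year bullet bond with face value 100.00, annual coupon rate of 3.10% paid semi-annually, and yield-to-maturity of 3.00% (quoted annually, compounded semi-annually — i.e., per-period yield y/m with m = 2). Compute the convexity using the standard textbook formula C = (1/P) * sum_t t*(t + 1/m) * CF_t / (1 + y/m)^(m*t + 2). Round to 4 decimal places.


Coupon per period c = face * coupon_rate / m = 1.550000
Periods per year m = 2; per-period yield y/m = 0.015000
Number of cashflows N = 6
Cashflows (t years, CF_t, discount factor 1/(1+y/m)^(m*t), PV):
  t = 0.5000: CF_t = 1.550000, DF = 0.985222, PV = 1.527094
  t = 1.0000: CF_t = 1.550000, DF = 0.970662, PV = 1.504526
  t = 1.5000: CF_t = 1.550000, DF = 0.956317, PV = 1.482291
  t = 2.0000: CF_t = 1.550000, DF = 0.942184, PV = 1.460386
  t = 2.5000: CF_t = 1.550000, DF = 0.928260, PV = 1.438804
  t = 3.0000: CF_t = 101.550000, DF = 0.914542, PV = 92.871760
Price P = sum_t PV_t = 100.284859
Convexity numerator sum_t t*(t + 1/m) * CF_t / (1+y/m)^(m*t + 2):
  t = 0.5000: term = 0.741146
  t = 1.0000: term = 2.190578
  t = 1.5000: term = 4.316411
  t = 2.0000: term = 7.087702
  t = 2.5000: term = 10.474436
  t = 3.0000: term = 946.544179
Convexity = (1/P) * sum = 971.354451 / 100.284859 = 9.685953

Answer: Convexity = 9.6860


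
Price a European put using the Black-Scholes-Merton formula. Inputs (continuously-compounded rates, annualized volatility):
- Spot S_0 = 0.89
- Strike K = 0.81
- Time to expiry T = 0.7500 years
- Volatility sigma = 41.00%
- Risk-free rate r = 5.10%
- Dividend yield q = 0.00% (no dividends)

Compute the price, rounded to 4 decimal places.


Answer: Price = 0.0704

Derivation:
d1 = (ln(S/K) + (r - q + 0.5*sigma^2) * T) / (sigma * sqrt(T)) = 0.55052380
d2 = d1 - sigma * sqrt(T) = 0.19545339
exp(-rT) = 0.96247229; exp(-qT) = 1.00000000
P = K * exp(-rT) * N(-d2) - S_0 * exp(-qT) * N(-d1)
N(-d1) = 0.29098008; N(-d2) = 0.42251901
P = 0.8100 * 0.96247229 * 0.42251901 - 0.8900 * 1.00000000 * 0.29098008 = 0.0704


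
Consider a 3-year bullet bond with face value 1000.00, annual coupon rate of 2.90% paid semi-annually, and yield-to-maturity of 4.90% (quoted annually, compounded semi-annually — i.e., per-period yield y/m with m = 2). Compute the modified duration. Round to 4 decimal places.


Coupon per period c = face * coupon_rate / m = 14.500000
Periods per year m = 2; per-period yield y/m = 0.024500
Number of cashflows N = 6
Cashflows (t years, CF_t, discount factor 1/(1+y/m)^(m*t), PV):
  t = 0.5000: CF_t = 14.500000, DF = 0.976086, PV = 14.153245
  t = 1.0000: CF_t = 14.500000, DF = 0.952744, PV = 13.814783
  t = 1.5000: CF_t = 14.500000, DF = 0.929960, PV = 13.484415
  t = 2.0000: CF_t = 14.500000, DF = 0.907721, PV = 13.161947
  t = 2.5000: CF_t = 14.500000, DF = 0.886013, PV = 12.847191
  t = 3.0000: CF_t = 1014.500000, DF = 0.864825, PV = 877.364938
Price P = sum_t PV_t = 944.826521
First compute Macaulay numerator sum_t t * PV_t:
  t * PV_t at t = 0.5000: 7.076623
  t * PV_t at t = 1.0000: 13.814783
  t * PV_t at t = 1.5000: 20.226623
  t * PV_t at t = 2.0000: 26.323895
  t * PV_t at t = 2.5000: 32.117978
  t * PV_t at t = 3.0000: 2632.094815
Macaulay duration D = 2731.654717 / 944.826521 = 2.891171
Modified duration = D / (1 + y/m) = 2.891171 / (1 + 0.024500) = 2.822031

Answer: Modified duration = 2.8220
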